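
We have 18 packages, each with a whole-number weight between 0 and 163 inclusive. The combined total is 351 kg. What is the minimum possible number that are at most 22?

Let j be the number exceeding 22. Then the total is ≥ 23·j + 0·(18 − j) = 0 + 23j.
So 23j ≤ 351 and j ≤ 15; hence at least 18 − 15 = 3 are ≤ 22.
Exactly 3 works: 3 values at 0 and 15 at 23 total 345; raise one of the low values by 6 (still ≤ 22) to hit 351.

3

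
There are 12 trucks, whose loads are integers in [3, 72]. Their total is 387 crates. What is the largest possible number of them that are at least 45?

With k values at 45 or above and the rest at least 3, the sum is at least 36 + 42k.
Since the sum is 387, we need 42k ≤ 351, i.e. k ≤ 8.
k = 8 is achieved by 8 values at 45 and 4 at 3, total 372; add 15 to one value (staying below 45) to reach 387.

8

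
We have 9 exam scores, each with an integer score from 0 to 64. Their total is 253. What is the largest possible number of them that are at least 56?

4

With k values at 56 or above and the rest at least 0, the sum is at least 0 + 56k.
Since the sum is 253, we need 56k ≤ 253, i.e. k ≤ 4.
k = 4 is achieved by 4 values at 56 and 5 at 0, total 224; add 29 to one value (staying below 56) to reach 253.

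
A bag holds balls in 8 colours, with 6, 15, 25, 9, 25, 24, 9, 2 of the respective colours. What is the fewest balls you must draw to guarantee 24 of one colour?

In the worst case you take as many as possible of each colour without reaching 24: 6 + 15 + 23 + 9 + 23 + 23 + 9 + 2 = 110.
The next one must give 24 of some colour, so 110 + 1 = 111.

111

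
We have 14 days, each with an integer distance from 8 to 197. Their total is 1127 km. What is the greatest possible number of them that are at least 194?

5

Suppose k of them are at least 194. Those contribute at least 194 each and the other 14 − k at least 8 each.
So the total is at least 194k + 8(14 − k) = 112 + 186k. This must be ≤ 1127, giving k ≤ 5.
k = 5 is achieved by 5 values at 194 and 9 at 8, total 1042; add 85 to one value (staying below 194) to reach 1127.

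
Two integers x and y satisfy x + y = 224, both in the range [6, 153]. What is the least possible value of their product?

For a fixed sum, xy is smallest when x and y are as far apart as possible.
At the endpoint x = 71, y = 224 − 71 = 153, so xy = 71 × 153 = 10863.

10863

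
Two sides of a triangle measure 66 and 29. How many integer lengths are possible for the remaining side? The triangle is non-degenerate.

The triangle inequality gives |66 − 29| < c < 66 + 29, i.e. 37 < c < 95.
So c can be any integer from 38 to 94: 57 values.

57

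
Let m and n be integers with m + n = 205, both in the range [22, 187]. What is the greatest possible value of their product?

10506

mn = m(205 − m) is maximized when m is as near 205/2 as the bounds allow.
Taking m = 102 and n = 103 (both in [22, 187]) gives mn = 10506.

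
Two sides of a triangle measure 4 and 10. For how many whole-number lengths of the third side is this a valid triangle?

7

The triangle inequality gives |4 − 10| < c < 4 + 10, i.e. 6 < c < 14.
So c can be any integer from 7 to 13: 7 values.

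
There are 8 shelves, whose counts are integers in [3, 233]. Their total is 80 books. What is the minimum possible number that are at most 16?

If only k of them are at most 16, the other 8 − k are at least 17, so the total is at least (8 − k)·17 + k·3.
This is ≤ 80, so (8 − k)·17 + 3k ≤ 80, which gives k ≥ 4.
Exactly 4 works: 4 values at 3 and 4 at 17 total 80.

4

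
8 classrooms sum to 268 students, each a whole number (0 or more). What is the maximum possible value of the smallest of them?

The 8 values sum to 268, so their minimum is at most ⌊268/8⌋ = 33.
Achievable: 4 of them at 33 and 4 at 34 total 268.

33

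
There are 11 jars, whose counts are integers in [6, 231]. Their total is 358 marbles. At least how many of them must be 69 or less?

If only k of them are at most 69, the other 11 − k are at least 70, so the total is at least (11 − k)·70 + k·6.
This is ≤ 358, so (11 − k)·70 + 6k ≤ 358, which gives k ≥ 7.
Exactly 7 works: 7 values at 6 and 4 at 70 total 322; raise one of the low values by 36 (still ≤ 69) to hit 358.

7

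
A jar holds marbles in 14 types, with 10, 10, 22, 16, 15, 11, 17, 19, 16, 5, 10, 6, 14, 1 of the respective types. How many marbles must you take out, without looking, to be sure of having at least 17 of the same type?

In the worst case you take as many as possible of each type without reaching 17: 10 + 10 + 16 + 16 + 15 + 11 + 16 + 16 + 16 + 5 + 10 + 6 + 14 + 1 = 162.
The next one must give 17 of some type, so 162 + 1 = 163.

163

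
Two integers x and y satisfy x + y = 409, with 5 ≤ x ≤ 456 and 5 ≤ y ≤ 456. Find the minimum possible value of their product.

2020

Since x + y is fixed, pushing one of them to its bound minimizes the product.
At the endpoint x = 5, y = 409 − 5 = 404, so xy = 5 × 404 = 2020.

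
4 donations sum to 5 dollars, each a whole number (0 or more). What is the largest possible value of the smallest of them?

1

If every one of the 4 were at least 2, the total would be at least 4 × 2 = 8 > 5.
Equality holds with 3 values of 1 and 1 value of 2.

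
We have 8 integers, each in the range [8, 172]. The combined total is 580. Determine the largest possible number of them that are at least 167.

3

If k of the values are ≥ 167, the total is ≥ 167k + 8(8 − k).
Setting 167k + 8(8 − k) ≤ 580 gives 159k ≤ 516, so k ≤ 3.
k = 3 is achieved by 3 values at 167 and 5 at 8, total 541; add 39 to one value (staying below 167) to reach 580.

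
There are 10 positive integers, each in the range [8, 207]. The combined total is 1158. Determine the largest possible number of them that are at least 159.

If k of the values are ≥ 159, the total is ≥ 159k + 8(10 − k).
Setting 159k + 8(10 − k) ≤ 1158 gives 151k ≤ 1078, so k ≤ 7.
k = 7 is achieved by 7 values at 159 and 3 at 8, total 1137; add 21 to one value (staying below 159) to reach 1158.

7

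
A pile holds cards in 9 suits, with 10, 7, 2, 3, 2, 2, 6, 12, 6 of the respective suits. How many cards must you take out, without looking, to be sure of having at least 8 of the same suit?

43

In the worst case you take as many as possible of each suit without reaching 8: 7 + 7 + 2 + 3 + 2 + 2 + 6 + 7 + 6 = 42.
The next one must give 8 of some suit, so 42 + 1 = 43.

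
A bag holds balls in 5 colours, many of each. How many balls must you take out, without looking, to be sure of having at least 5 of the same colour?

In the worst case you draw 4 of each of the 5 colours: 5 × 4 = 20.
One more forces 5 of some colour, so 20 + 1 = 21.

21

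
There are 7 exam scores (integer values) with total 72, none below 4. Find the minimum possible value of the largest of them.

The average is 72/7 > 10, so not all 7 can be 10 or less; the largest is ≥ 11.
Equality holds with 2 values of 11 and 5 values of 10.

11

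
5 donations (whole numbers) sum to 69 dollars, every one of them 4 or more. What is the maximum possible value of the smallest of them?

If every one of the 5 were at least 14, the total would be at least 5 × 14 = 70 > 69.
Achievable: 1 of them at 13 and 4 at 14 total 69.

13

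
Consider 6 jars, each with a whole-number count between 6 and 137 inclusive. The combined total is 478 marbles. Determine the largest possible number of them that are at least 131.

Suppose k of them are at least 131. Those contribute at least 131 each and the other 6 − k at least 6 each.
So the total is at least 131k + 6(6 − k) = 36 + 125k. This must be ≤ 478, giving k ≤ 3.
k = 3 is achieved by 3 values at 131 and 3 at 6, total 411; add 67 to one value (staying below 131) to reach 478.

3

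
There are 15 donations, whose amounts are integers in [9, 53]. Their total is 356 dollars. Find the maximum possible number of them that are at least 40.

7

Suppose k of them are at least 40. Those contribute at least 40 each and the other 15 − k at least 9 each.
So the total is at least 40k + 9(15 − k) = 135 + 31k. This must be ≤ 356, giving k ≤ 7.
k = 7 is achieved by 7 values at 40 and 8 at 9, total 352; add 4 to one value (staying below 40) to reach 356.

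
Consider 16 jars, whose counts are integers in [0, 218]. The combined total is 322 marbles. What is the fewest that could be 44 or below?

9

Each value above 44 is at least 45, contributing at least 45 − 0 = 45 above the floor 0.
The sum exceeds the floor total 0 by 322, so at most ⌊322/45⌋ = 7 exceed 44, and at least 9 are ≤ 44.
Exactly 9 works: 9 values at 0 and 7 at 45 total 315; raise one of the low values by 7 (still ≤ 44) to hit 322.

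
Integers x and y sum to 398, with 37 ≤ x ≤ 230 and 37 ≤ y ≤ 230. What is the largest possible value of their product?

39601

For a fixed sum, the product xy is largest when x and y are as close as possible.
Taking x = 199 and y = 199 (both in [37, 230]) gives xy = 39601.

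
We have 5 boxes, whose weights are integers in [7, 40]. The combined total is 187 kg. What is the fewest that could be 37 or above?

2

If only k of them are at least 37, the other 5 − k are at most 36, so the total is at most k·40 + (5 − k)·36.
This must reach 187, so k·40 + (5 − k)·36 ≥ 187, giving k ≥ 2.
Exactly 2 works: 2 values at 40 and 3 at 36 total 188; lower one of the high values by 1 (still ≥ 37) to hit 187.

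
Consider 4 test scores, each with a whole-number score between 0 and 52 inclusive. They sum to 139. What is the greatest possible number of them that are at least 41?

If k of the values are ≥ 41, the total is ≥ 41k + 0(4 − k).
Setting 41k + 0(4 − k) ≤ 139 gives 41k ≤ 139, so k ≤ 3.
k = 3 is achieved by 3 values at 41 and 1 at 0, total 123; add 16 to one value (staying below 41) to reach 139.

3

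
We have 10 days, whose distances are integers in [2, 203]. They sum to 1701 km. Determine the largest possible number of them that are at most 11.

1

Each value at 11 or below falls at least 203 − 11 = 192 short of the ceiling 203.
The ceiling total is 10 × 203 = 2030, and we need 1701, so at most ⌊(2030 − 1701)/192⌋ = 1 can be that low.
k = 1 is achieved by 1 value at 11 and 9 at 203, total 1838; lower one of the 203's by 137 (still > 11) to reach 1701.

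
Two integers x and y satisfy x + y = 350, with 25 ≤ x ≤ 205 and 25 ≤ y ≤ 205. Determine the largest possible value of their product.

With x + y fixed, xy peaks when the two are closest together.
Taking x = 175 and y = 175 (both in [25, 205]) gives xy = 30625.

30625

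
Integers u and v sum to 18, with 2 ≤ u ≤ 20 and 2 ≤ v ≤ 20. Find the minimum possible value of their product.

32

Since u + v is fixed, pushing one of them to its bound minimizes the product.
At the endpoint u = 2, v = 18 − 2 = 16, so uv = 2 × 16 = 32.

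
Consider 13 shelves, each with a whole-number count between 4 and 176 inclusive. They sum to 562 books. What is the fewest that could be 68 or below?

If only k of them are at most 68, the other 13 − k are at least 69, so the total is at least (13 − k)·69 + k·4.
This is ≤ 562, so (13 − k)·69 + 4k ≤ 562, which gives k ≥ 6.
Exactly 6 works: 6 values at 4 and 7 at 69 total 507; raise one of the low values by 55 (still ≤ 68) to hit 562.

6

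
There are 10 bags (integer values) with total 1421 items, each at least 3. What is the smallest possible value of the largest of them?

The average is 1421/10 > 142, so not all 10 can be 142 or less; the largest is ≥ 143.
Achievable: 1 of them at 143 and 9 at 142 total 1421.

143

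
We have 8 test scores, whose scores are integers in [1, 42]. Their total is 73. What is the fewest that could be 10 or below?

Let j be the number exceeding 10. Then the total is ≥ 11·j + 1·(8 − j) = 8 + 10j.
So 10j ≤ 65 and j ≤ 6; hence at least 8 − 6 = 2 are ≤ 10.
Exactly 2 works: 2 values at 1 and 6 at 11 total 68; raise one of the low values by 5 (still ≤ 10) to hit 73.

2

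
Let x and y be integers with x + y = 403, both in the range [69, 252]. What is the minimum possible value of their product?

38052

xy = x(403 − x) is concave in x, so over [151, 252] it is minimized at an endpoint.
The extreme feasible split is x = 151, y = 252, giving xy = 38052.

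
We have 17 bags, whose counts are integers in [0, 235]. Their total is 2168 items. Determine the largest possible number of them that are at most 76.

Each value at 76 or below falls at least 235 − 76 = 159 short of the ceiling 235.
The ceiling total is 17 × 235 = 3995, and we need 2168, so at most ⌊(3995 − 2168)/159⌋ = 11 can be that low.
k = 11 is achieved by 11 values at 76 and 6 at 235, total 2246; lower one of the 235's by 78 (still > 76) to reach 2168.

11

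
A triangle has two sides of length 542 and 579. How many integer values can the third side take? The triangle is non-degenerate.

1083

The triangle inequality gives |542 − 579| < c < 542 + 579, i.e. 37 < c < 1121.
So c can be any integer from 38 to 1120: 1083 values.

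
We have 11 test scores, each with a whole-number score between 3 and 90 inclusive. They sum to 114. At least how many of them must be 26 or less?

Each value above 26 is at least 27, contributing at least 27 − 3 = 24 above the floor 3.
The sum exceeds the floor total 33 by 81, so at most ⌊81/24⌋ = 3 exceed 26, and at least 8 are ≤ 26.
Exactly 8 works: 8 values at 3 and 3 at 27 total 105; raise one of the low values by 9 (still ≤ 26) to hit 114.

8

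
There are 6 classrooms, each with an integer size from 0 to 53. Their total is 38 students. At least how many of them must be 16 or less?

Each value above 16 is at least 17, contributing at least 17 − 0 = 17 above the floor 0.
The sum exceeds the floor total 0 by 38, so at most ⌊38/17⌋ = 2 exceed 16, and at least 4 are ≤ 16.
Exactly 4 works: 4 values at 0 and 2 at 17 total 34; raise one of the low values by 4 (still ≤ 16) to hit 38.

4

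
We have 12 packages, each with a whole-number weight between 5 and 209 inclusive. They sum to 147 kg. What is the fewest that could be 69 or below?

11

Each value above 69 is at least 70, contributing at least 70 − 5 = 65 above the floor 5.
The sum exceeds the floor total 60 by 87, so at most ⌊87/65⌋ = 1 exceed 69, and at least 11 are ≤ 69.
Exactly 11 works: 11 values at 5 and 1 at 70 total 125; raise one of the low values by 22 (still ≤ 69) to hit 147.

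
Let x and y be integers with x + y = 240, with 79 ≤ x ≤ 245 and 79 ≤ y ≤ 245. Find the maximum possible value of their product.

14400

xy = x(240 − x) is maximized when x is as near 240/2 as the bounds allow.
Taking x = 120 and y = 120 (both in [79, 245]) gives xy = 14400.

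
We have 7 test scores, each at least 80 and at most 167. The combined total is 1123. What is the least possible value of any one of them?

121

To make one score as small as possible, make the other 6 as large as possible.
The other 6 contribute at most 6 × 167 = 1002, leaving at least 1123 − 1002 = 121.
Since 121 ≥ 80, this is achievable: one at 121 and 6 at 167.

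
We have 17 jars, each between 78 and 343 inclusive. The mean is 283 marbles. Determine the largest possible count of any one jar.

Maximizing one value means minimizing the remaining 16.
The total is 17 × 283 = 4811.
The other 16 contribute at least 16 × 78 = 1248, leaving at most 4811 − 1248 = 3563.
But each jar is capped at 343, so the maximum is 343.
Achievable: one at 343 and the other 16 totalling 4468, which fits since 16 × 78 ≤ 4468 ≤ 16 × 343.

343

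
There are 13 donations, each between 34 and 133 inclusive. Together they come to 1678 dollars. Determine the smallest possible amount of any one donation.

82

Minimizing one value means maximizing the remaining 12.
The other 12 contribute at most 12 × 133 = 1596, leaving at least 1678 − 1596 = 82.
Since 82 ≥ 34, this is achievable: one at 82 and 12 at 133.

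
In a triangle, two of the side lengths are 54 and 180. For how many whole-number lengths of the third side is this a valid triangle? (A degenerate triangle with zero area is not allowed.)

107

The triangle inequality gives |54 − 180| < c < 54 + 180, i.e. 126 < c < 234.
So c can be any integer from 127 to 233: 107 values.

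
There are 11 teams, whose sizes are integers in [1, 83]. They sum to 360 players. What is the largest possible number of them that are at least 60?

5

Suppose k of them are at least 60. Those contribute at least 60 each and the other 11 − k at least 1 each.
So the total is at least 60k + 1(11 − k) = 11 + 59k. This must be ≤ 360, giving k ≤ 5.
k = 5 is achieved by 5 values at 60 and 6 at 1, total 306; add 54 to one value (staying below 60) to reach 360.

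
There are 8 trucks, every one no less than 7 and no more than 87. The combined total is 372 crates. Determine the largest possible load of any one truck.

To make one truck as large as possible, make the other 7 as small as possible.
The other 7 contribute at least 7 × 7 = 49, leaving at most 372 − 49 = 323.
But each truck is capped at 87, so the maximum is 87.
Achievable: one at 87 and the other 7 totalling 285, which fits since 7 × 7 ≤ 285 ≤ 7 × 87.

87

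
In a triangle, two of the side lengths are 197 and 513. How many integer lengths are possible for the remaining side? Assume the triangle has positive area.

393

The triangle inequality gives |197 − 513| < c < 197 + 513, i.e. 316 < c < 710.
So c can be any integer from 317 to 709: 393 values.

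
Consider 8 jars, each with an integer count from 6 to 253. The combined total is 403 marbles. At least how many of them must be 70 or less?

3

Each value above 70 is at least 71, contributing at least 71 − 6 = 65 above the floor 6.
The sum exceeds the floor total 48 by 355, so at most ⌊355/65⌋ = 5 exceed 70, and at least 3 are ≤ 70.
Exactly 3 works: 3 values at 6 and 5 at 71 total 373; raise one of the low values by 30 (still ≤ 70) to hit 403.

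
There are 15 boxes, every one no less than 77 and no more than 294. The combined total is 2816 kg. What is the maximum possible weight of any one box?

Maximizing one value means minimizing the remaining 14.
The other 14 contribute at least 14 × 77 = 1078, leaving at most 2816 − 1078 = 1738.
But each box is capped at 294, so the maximum is 294.
Achievable: one at 294 and the other 14 totalling 2522, which fits since 14 × 77 ≤ 2522 ≤ 14 × 294.

294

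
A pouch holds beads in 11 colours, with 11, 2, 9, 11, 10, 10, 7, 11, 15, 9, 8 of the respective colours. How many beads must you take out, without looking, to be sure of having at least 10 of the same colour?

In the worst case you take as many as possible of each colour without reaching 10: 9 + 2 + 9 + 9 + 9 + 9 + 7 + 9 + 9 + 9 + 8 = 89.
The next one must give 10 of some colour, so 89 + 1 = 90.

90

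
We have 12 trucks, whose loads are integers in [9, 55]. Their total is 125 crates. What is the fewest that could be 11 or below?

7

Let j be the number exceeding 11. Then the total is ≥ 12·j + 9·(12 − j) = 108 + 3j.
So 3j ≤ 17 and j ≤ 5; hence at least 12 − 5 = 7 are ≤ 11.
Exactly 7 works: 7 values at 9 and 5 at 12 total 123; raise one of the low values by 2 (still ≤ 11) to hit 125.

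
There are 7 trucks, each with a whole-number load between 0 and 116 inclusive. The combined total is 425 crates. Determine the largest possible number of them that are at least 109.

If k of the values are ≥ 109, the total is ≥ 109k + 0(7 − k).
Setting 109k + 0(7 − k) ≤ 425 gives 109k ≤ 425, so k ≤ 3.
k = 3 is achieved by 3 values at 109 and 4 at 0, total 327; add 98 to one value (staying below 109) to reach 425.

3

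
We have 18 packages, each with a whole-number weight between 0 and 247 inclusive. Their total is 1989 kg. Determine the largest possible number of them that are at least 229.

Suppose k of them are at least 229. Those contribute at least 229 each and the other 18 − k at least 0 each.
So the total is at least 229k + 0(18 − k) = 0 + 229k. This must be ≤ 1989, giving k ≤ 8.
k = 8 is achieved by 8 values at 229 and 10 at 0, total 1832; add 157 to one value (staying below 229) to reach 1989.

8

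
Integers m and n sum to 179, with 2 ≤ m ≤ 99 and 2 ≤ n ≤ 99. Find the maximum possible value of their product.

For a fixed sum, the product mn is largest when m and n are as close as possible.
Taking m = 89 and n = 90 (both in [2, 99]) gives mn = 8010.

8010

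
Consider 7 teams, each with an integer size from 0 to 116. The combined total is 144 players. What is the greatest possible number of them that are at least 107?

Suppose k of them are at least 107. Those contribute at least 107 each and the other 7 − k at least 0 each.
So the total is at least 107k + 0(7 − k) = 0 + 107k. This must be ≤ 144, giving k ≤ 1.
k = 1 is achieved by 1 value at 107 and 6 at 0, total 107; add 37 to one value (staying below 107) to reach 144.

1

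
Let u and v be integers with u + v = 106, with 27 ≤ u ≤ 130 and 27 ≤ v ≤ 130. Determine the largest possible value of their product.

2809

For a fixed sum, the product uv is largest when u and v are as close as possible.
Taking u = 53 and v = 53 (both in [27, 130]) gives uv = 2809.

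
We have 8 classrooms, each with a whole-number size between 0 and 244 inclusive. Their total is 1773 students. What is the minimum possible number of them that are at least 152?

7

If only k of them are at least 152, the other 8 − k are at most 151, so the total is at most k·244 + (8 − k)·151.
This must reach 1773, so k·244 + (8 − k)·151 ≥ 1773, giving k ≥ 7.
Exactly 7 works: 7 values at 244 and 1 at 151 total 1859; lower one of the high values by 86 (still ≥ 152) to hit 1773.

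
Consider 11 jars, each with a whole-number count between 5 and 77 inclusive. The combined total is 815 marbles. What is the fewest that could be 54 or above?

Each value short of 54 is at most 53, costing at least 77 − 53 = 24 against the maximum total of 847.
We can afford to lose at most 847 − 815 = 32, so at most ⌊32/24⌋ = 1 fall short, and at least 10 are ≥ 54.
Exactly 10 works: 10 values at 77 and 1 at 53 total 823; lower one of the high values by 8 (still ≥ 54) to hit 815.

10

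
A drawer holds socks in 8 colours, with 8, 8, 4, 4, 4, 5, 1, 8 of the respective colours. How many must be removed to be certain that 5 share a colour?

30

In the worst case you take as many as possible of each colour without reaching 5: 4 + 4 + 4 + 4 + 4 + 4 + 1 + 4 = 29.
The next one must give 5 of some colour, so 29 + 1 = 30.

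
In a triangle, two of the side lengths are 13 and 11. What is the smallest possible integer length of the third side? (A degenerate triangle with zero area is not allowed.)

3

The third side must exceed |13 − 11| = 2.
The smallest integer above 2 is 3.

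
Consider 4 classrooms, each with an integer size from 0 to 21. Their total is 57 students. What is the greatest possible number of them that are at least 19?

Suppose k of them are at least 19. Those contribute at least 19 each and the other 4 − k at least 0 each.
So the total is at least 19k + 0(4 − k) = 0 + 19k. This must be ≤ 57, giving k ≤ 3.
k = 3 is achieved by 3 values at 19 and 1 at 0, total 57.

3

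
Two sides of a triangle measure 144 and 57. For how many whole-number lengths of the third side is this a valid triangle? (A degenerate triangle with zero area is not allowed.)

113

The triangle inequality gives |144 − 57| < c < 144 + 57, i.e. 87 < c < 201.
So c can be any integer from 88 to 200: 113 values.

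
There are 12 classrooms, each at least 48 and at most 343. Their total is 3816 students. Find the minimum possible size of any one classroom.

Minimizing one value means maximizing the remaining 11.
The other 11 can take up 11 × 343 = 3773 ≥ 3816 − 48, so one classroom can sit at its floor of 48.
Achievable: one at 48 and the other 11 totalling 3768, which fits since 11 × 48 ≤ 3768 ≤ 11 × 343.

48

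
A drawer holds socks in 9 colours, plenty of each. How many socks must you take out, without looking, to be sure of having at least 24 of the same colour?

In the worst case you draw 23 of each of the 9 colours: 9 × 23 = 207.
One more forces 24 of some colour, so 207 + 1 = 208.

208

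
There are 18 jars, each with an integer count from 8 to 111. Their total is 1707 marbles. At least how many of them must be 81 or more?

If only k of them are at least 81, the other 18 − k are at most 80, so the total is at most k·111 + (18 − k)·80.
This must reach 1707, so k·111 + (18 − k)·80 ≥ 1707, giving k ≥ 9.
Exactly 9 works: 9 values at 111 and 9 at 80 total 1719; lower one of the high values by 12 (still ≥ 81) to hit 1707.

9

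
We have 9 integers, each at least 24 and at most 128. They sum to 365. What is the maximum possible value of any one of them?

128

To make one integer as large as possible, make the other 8 as small as possible.
The other 8 contribute at least 8 × 24 = 192, leaving at most 365 − 192 = 173.
But each integer is capped at 128, so the maximum is 128.
Achievable: one at 128 and the other 8 totalling 237, which fits since 8 × 24 ≤ 237 ≤ 8 × 128.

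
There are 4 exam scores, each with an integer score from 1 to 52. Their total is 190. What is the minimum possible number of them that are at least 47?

1

If only k of them are at least 47, the other 4 − k are at most 46, so the total is at most k·52 + (4 − k)·46.
This must reach 190, so k·52 + (4 − k)·46 ≥ 190, giving k ≥ 1.
Exactly 1 works: 1 value at 52 and 3 at 46 total 190.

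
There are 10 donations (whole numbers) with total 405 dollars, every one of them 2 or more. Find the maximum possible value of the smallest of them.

The 10 values sum to 405, so their minimum is at most ⌊405/10⌋ = 40.
Achievable: 5 of them at 40 and 5 at 41 total 405.

40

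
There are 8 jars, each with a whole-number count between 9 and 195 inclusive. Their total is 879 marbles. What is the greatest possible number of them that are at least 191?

4

With k values at 191 or above and the rest at least 9, the sum is at least 72 + 182k.
Since the sum is 879, we need 182k ≤ 807, i.e. k ≤ 4.
k = 4 is achieved by 4 values at 191 and 4 at 9, total 800; add 79 to one value (staying below 191) to reach 879.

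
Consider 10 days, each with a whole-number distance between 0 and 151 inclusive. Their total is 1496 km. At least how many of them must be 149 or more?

6

If only k of them are at least 149, the other 10 − k are at most 148, so the total is at most k·151 + (10 − k)·148.
This must reach 1496, so k·151 + (10 − k)·148 ≥ 1496, giving k ≥ 6.
Exactly 6 works: 6 values at 151 and 4 at 148 total 1498; lower one of the high values by 2 (still ≥ 149) to hit 1496.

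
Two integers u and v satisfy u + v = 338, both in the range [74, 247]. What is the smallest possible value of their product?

uv = u(338 − u) is concave in u, so over [91, 247] it is minimized at an endpoint.
The extreme feasible split is u = 91, v = 247, giving uv = 22477.

22477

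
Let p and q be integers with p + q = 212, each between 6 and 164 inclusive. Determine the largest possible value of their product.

11236

For a fixed sum, the product pq is largest when p and q are as close as possible.
Taking p = 106 and q = 106 (both in [6, 164]) gives pq = 11236.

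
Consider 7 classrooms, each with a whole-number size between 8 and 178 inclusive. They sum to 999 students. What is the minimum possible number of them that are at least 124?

3

Suppose at most 7 − j of them reach 124; then j values are ≤ 123 and the rest ≤ 178.
The total is then ≤ 123·j + 178·(7 − j) = 1246 − 55j. For this to be ≥ 999 we need j ≤ 4, so at least 7 − 4 = 3 must reach 124.
Exactly 3 works: 3 values at 178 and 4 at 123 total 1026; lower one of the high values by 27 (still ≥ 124) to hit 999.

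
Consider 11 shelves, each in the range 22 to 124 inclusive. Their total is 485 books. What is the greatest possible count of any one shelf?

Maximizing one value means minimizing the remaining 10.
The other 10 contribute at least 10 × 22 = 220, leaving at most 485 − 220 = 265.
But each shelf is capped at 124, so the maximum is 124.
Achievable: one at 124 and the other 10 totalling 361, which fits since 10 × 22 ≤ 361 ≤ 10 × 124.

124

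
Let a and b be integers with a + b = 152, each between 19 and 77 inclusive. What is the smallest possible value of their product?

5775

ab = a(152 − a) is concave in a, so over [75, 77] it is minimized at an endpoint.
The extreme feasible split is a = 75, b = 77, giving ab = 5775.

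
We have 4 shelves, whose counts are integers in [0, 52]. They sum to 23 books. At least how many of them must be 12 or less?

If only k of them are at most 12, the other 4 − k are at least 13, so the total is at least (4 − k)·13 + k·0.
This is ≤ 23, so (4 − k)·13 + 0k ≤ 23, which gives k ≥ 3.
Exactly 3 works: 3 values at 0 and 1 at 13 total 13; raise one of the low values by 10 (still ≤ 12) to hit 23.

3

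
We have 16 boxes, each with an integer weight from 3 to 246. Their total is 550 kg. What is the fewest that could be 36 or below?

2

Each value above 36 is at least 37, contributing at least 37 − 3 = 34 above the floor 3.
The sum exceeds the floor total 48 by 502, so at most ⌊502/34⌋ = 14 exceed 36, and at least 2 are ≤ 36.
Exactly 2 works: 2 values at 3 and 14 at 37 total 524; raise one of the low values by 26 (still ≤ 36) to hit 550.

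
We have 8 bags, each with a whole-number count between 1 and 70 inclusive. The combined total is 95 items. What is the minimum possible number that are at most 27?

If only k of them are at most 27, the other 8 − k are at least 28, so the total is at least (8 − k)·28 + k·1.
This is ≤ 95, so (8 − k)·28 + 1k ≤ 95, which gives k ≥ 5.
Exactly 5 works: 5 values at 1 and 3 at 28 total 89; raise one of the low values by 6 (still ≤ 27) to hit 95.

5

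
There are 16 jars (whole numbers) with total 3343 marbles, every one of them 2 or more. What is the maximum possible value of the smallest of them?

208

If every one of the 16 were at least 209, the total would be at least 16 × 209 = 3344 > 3343.
Achievable: 1 of them at 208 and 15 at 209 total 3343.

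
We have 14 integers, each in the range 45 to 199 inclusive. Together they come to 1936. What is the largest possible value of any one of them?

199

Maximizing one value means minimizing the remaining 13.
The other 13 contribute at least 13 × 45 = 585, leaving at most 1936 − 585 = 1351.
But each integer is capped at 199, so the maximum is 199.
Achievable: one at 199 and the other 13 totalling 1737, which fits since 13 × 45 ≤ 1737 ≤ 13 × 199.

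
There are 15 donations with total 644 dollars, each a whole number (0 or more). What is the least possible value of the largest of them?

If every one of the 15 were at most 42, the total would be at most 15 × 42 = 630 < 644.
Achievable: 14 of them at 43 and 1 at 42 total 644.

43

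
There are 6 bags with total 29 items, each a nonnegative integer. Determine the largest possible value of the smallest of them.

If every one of the 6 were at least 5, the total would be at least 6 × 5 = 30 > 29.
Achievable: 1 of them at 4 and 5 at 5 total 29.

4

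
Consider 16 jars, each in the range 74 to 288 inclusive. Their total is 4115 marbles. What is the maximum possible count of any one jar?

288

Maximizing one value means minimizing the remaining 15.
The other 15 contribute at least 15 × 74 = 1110, leaving at most 4115 − 1110 = 3005.
But each jar is capped at 288, so the maximum is 288.
Achievable: one at 288 and the other 15 totalling 3827, which fits since 15 × 74 ≤ 3827 ≤ 15 × 288.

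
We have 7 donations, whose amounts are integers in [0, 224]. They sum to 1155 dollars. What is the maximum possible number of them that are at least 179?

If k of the values are ≥ 179, the total is ≥ 179k + 0(7 − k).
Setting 179k + 0(7 − k) ≤ 1155 gives 179k ≤ 1155, so k ≤ 6.
k = 6 is achieved by 6 values at 179 and 1 at 0, total 1074; add 81 to one value (staying below 179) to reach 1155.

6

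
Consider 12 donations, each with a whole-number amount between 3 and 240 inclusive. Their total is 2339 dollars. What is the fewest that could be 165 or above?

Suppose at most 12 − j of them reach 165; then j values are ≤ 164 and the rest ≤ 240.
The total is then ≤ 164·j + 240·(12 − j) = 2880 − 76j. For this to be ≥ 2339 we need j ≤ 7, so at least 12 − 7 = 5 must reach 165.
Exactly 5 works: 5 values at 240 and 7 at 164 total 2348; lower one of the high values by 9 (still ≥ 165) to hit 2339.

5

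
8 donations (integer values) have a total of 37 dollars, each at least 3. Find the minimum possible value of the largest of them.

If every one of the 8 were at most 4, the total would be at most 8 × 4 = 32 < 37.
Equality holds with 5 values of 5 and 3 values of 4.

5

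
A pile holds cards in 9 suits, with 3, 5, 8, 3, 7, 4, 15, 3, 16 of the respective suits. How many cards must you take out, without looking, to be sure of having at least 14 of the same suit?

60

In the worst case you take as many as possible of each suit without reaching 14: 3 + 5 + 8 + 3 + 7 + 4 + 13 + 3 + 13 = 59.
The next one must give 14 of some suit, so 59 + 1 = 60.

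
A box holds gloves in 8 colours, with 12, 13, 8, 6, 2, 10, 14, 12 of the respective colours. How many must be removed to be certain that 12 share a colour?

71

In the worst case you take as many as possible of each colour without reaching 12: 11 + 11 + 8 + 6 + 2 + 10 + 11 + 11 = 70.
The next one must give 12 of some colour, so 70 + 1 = 71.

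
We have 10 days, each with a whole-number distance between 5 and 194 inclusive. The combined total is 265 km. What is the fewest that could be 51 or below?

Each value above 51 is at least 52, contributing at least 52 − 5 = 47 above the floor 5.
The sum exceeds the floor total 50 by 215, so at most ⌊215/47⌋ = 4 exceed 51, and at least 6 are ≤ 51.
Exactly 6 works: 6 values at 5 and 4 at 52 total 238; raise one of the low values by 27 (still ≤ 51) to hit 265.

6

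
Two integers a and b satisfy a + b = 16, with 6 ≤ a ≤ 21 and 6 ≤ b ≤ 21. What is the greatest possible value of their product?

With a + b fixed, ab peaks when the two are closest together.
Taking a = 8 and b = 8 (both in [6, 21]) gives ab = 64.

64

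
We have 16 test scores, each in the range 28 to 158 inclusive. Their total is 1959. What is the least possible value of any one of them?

To make one score as small as possible, make the other 15 as large as possible.
The other 15 can take up 15 × 158 = 2370 ≥ 1959 − 28, so one score can sit at its floor of 28.
Achievable: one at 28 and the other 15 totalling 1931, which fits since 15 × 28 ≤ 1931 ≤ 15 × 158.

28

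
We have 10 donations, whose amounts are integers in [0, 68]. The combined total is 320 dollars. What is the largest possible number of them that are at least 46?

Suppose k of them are at least 46. Those contribute at least 46 each and the other 10 − k at least 0 each.
So the total is at least 46k + 0(10 − k) = 0 + 46k. This must be ≤ 320, giving k ≤ 6.
k = 6 is achieved by 6 values at 46 and 4 at 0, total 276; add 44 to one value (staying below 46) to reach 320.

6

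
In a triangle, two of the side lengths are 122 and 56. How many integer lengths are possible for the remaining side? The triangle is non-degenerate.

111

The triangle inequality gives |122 − 56| < c < 122 + 56, i.e. 66 < c < 178.
So c can be any integer from 67 to 177: 111 values.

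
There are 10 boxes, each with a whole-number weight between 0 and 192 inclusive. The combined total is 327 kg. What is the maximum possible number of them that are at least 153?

2

If k of the values are ≥ 153, the total is ≥ 153k + 0(10 − k).
Setting 153k + 0(10 − k) ≤ 327 gives 153k ≤ 327, so k ≤ 2.
k = 2 is achieved by 2 values at 153 and 8 at 0, total 306; add 21 to one value (staying below 153) to reach 327.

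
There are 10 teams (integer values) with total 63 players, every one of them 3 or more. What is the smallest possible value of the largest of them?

7

The average is 63/10 > 6, so not all 10 can be 6 or less; the largest is ≥ 7.
Achievable: 3 of them at 7 and 7 at 6 total 63.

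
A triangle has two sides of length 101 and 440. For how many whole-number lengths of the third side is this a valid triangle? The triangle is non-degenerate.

The triangle inequality gives |101 − 440| < c < 101 + 440, i.e. 339 < c < 541.
So c can be any integer from 340 to 540: 201 values.

201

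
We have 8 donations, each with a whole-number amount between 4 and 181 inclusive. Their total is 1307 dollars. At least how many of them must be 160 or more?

Each value short of 160 is at most 159, costing at least 181 − 159 = 22 against the maximum total of 1448.
We can afford to lose at most 1448 − 1307 = 141, so at most ⌊141/22⌋ = 6 fall short, and at least 2 are ≥ 160.
Exactly 2 works: 2 values at 181 and 6 at 159 total 1316; lower one of the high values by 9 (still ≥ 160) to hit 1307.

2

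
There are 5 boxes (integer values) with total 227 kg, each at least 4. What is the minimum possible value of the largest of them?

The 5 values sum to 227, so their maximum is at least ⌈227/5⌉ = 46.
Equality holds with 2 values of 46 and 3 values of 45.

46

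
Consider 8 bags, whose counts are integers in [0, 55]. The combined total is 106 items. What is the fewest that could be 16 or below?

2

Let j be the number exceeding 16. Then the total is ≥ 17·j + 0·(8 − j) = 0 + 17j.
So 17j ≤ 106 and j ≤ 6; hence at least 8 − 6 = 2 are ≤ 16.
Exactly 2 works: 2 values at 0 and 6 at 17 total 102; raise one of the low values by 4 (still ≤ 16) to hit 106.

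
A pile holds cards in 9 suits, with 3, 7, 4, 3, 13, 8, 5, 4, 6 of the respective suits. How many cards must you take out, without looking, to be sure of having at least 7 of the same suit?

In the worst case you take as many as possible of each suit without reaching 7: 3 + 6 + 4 + 3 + 6 + 6 + 5 + 4 + 6 = 43.
The next one must give 7 of some suit, so 43 + 1 = 44.

44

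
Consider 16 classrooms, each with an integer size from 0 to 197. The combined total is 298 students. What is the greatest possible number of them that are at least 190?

Suppose k of them are at least 190. Those contribute at least 190 each and the other 16 − k at least 0 each.
So the total is at least 190k + 0(16 − k) = 0 + 190k. This must be ≤ 298, giving k ≤ 1.
k = 1 is achieved by 1 value at 190 and 15 at 0, total 190; add 108 to one value (staying below 190) to reach 298.

1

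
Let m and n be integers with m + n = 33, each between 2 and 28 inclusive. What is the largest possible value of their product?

For a fixed sum, the product mn is largest when m and n are as close as possible.
Taking m = 16 and n = 17 (both in [2, 28]) gives mn = 272.

272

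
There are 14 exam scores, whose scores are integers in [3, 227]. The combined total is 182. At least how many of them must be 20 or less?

7

If only k of them are at most 20, the other 14 − k are at least 21, so the total is at least (14 − k)·21 + k·3.
This is ≤ 182, so (14 − k)·21 + 3k ≤ 182, which gives k ≥ 7.
Exactly 7 works: 7 values at 3 and 7 at 21 total 168; raise one of the low values by 14 (still ≤ 20) to hit 182.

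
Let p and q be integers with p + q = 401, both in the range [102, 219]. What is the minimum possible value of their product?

39858

pq = p(401 − p) is concave in p, so over [182, 219] it is minimized at an endpoint.
The extreme feasible split is p = 182, q = 219, giving pq = 39858.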